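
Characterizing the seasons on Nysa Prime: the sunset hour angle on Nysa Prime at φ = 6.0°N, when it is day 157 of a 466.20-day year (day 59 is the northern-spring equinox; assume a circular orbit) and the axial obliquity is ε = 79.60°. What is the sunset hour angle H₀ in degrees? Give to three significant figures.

H₀ = 109°

Solar longitude: λ_s = 360° × (157 − 59)/466.20 = 75.676°.
sin δ = sin 79.60° × sin 75.676° = 0.95299, so δ = +72.363°.
cos H₀ = −tan φ · tan δ = −tan(+6.0°) × tan(+72.363°) = -0.3306, so H₀ = 1.9077 rad = 109.30°.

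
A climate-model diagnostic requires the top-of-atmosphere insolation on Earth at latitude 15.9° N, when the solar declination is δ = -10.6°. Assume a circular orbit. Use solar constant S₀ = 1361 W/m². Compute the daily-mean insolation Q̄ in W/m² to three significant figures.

Q̄ ≈ 376 W/m²

cos H₀ = −tan(+15.9°) tan(-10.600°) = 0.0533, H₀ = 1.5175 rad.
Bracket: H₀ sin φ sin δ + cos φ cos δ sin H₀ = 1.5175×0.27396×-0.18395 + 0.96174×0.98294×0.99858 = -0.076474 + 0.943990 = 0.867516.
Q̄ = (S₀/π) × [bracket] = (1361/π) × 0.867516 = 375.8 W/m².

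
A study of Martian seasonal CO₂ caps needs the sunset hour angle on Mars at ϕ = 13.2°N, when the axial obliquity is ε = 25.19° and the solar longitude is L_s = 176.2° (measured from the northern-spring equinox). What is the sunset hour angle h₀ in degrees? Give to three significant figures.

Solar declination: sin δ = sin ε · sin L_s = sin 25.19° × sin 176.2° = 0.02821, so δ = +1.616°.
cos h₀ = −tan ϕ · tan δ = −tan(+13.2°) × tan(+1.616°) = -0.0066, so h₀ = 1.5774 rad = 90.38°.

h₀ = 90.4°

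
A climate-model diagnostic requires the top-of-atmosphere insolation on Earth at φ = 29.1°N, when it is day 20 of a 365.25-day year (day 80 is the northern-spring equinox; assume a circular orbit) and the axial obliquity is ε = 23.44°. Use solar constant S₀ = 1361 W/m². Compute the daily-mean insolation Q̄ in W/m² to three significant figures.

Q̄ ≈ 250 W/m²

Solar longitude: λ_s = 360° × (20 − 80)/365.25 = -59.138°, i.e. -59.138° + 360° = 300.862°.
sin δ = sin 23.44° × sin 300.862° = -0.34146, so δ = -19.966°.
cos H₀ = −tan(+29.1°) tan(-19.966°) = 0.2022, H₀ = 1.3672 rad.
Bracket: H₀ sin φ sin δ + cos φ cos δ sin H₀ = 1.3672×0.48634×-0.34146 + 0.87377×0.93990×0.97934 = -0.227045 + 0.804289 = 0.577244.
Q̄ = (S₀/π) × [bracket] = (1361/π) × 0.577244 = 250.1 W/m².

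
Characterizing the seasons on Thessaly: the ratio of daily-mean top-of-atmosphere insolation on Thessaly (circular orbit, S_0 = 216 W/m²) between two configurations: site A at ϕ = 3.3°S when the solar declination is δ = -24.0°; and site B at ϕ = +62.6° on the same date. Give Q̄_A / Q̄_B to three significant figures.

Q̄_A / Q̄_B ≈ 44.9

— Configuration A (ϕ=-3.3°):
cos h₀ = −tan(-3.3°) tan(-24.000°) = -0.0257, h₀ = 1.5965 rad.
Bracket: h₀ sin ϕ sin δ + cos ϕ cos δ sin h₀ = 1.5965×-0.05756×-0.40674 + 0.99834×0.91355×0.99967 = 0.037377 + 0.911733 = 0.949110.
Q̄ = (S_0/π) × [bracket] = (216/π) × 0.949110 = 65.256 W/m².
— Configuration B (ϕ=+62.6°):
cos h₀ = −tan(+62.6°) tan(-24.000°) = 0.8589, h₀ = 0.5376 rad.
Bracket: h₀ sin ϕ sin δ + cos ϕ cos δ sin h₀ = 0.5376×0.88782×-0.40674 + 0.46020×0.91355×0.51209 = -0.194134 + 0.215291 = 0.021157.
Q̄ = (S_0/π) × [bracket] = (216/π) × 0.021157 = 1.4546 W/m².
Ratio Q̄_A / Q̄_B = 65.256 / 1.4546 = 44.86.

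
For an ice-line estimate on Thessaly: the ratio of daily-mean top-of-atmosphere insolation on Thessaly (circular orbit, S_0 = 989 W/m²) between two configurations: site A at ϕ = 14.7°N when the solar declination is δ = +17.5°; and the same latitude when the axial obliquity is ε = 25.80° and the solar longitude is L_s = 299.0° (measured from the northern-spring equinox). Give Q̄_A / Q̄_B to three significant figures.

Q̄_A / Q̄_B ≈ 1.40

— Configuration A (ϕ=+14.7°):
cos h₀ = −tan(+14.7°) tan(+17.500°) = -0.0827, h₀ = 1.6536 rad.
Bracket: h₀ sin ϕ sin δ + cos ϕ cos δ sin h₀ = 1.6536×0.25376×0.30071 + 0.96727×0.95372×0.99657 = 0.126183 + 0.919341 = 1.045524.
Q̄ = (S_0/π) × [bracket] = (989/π) × 1.045524 = 329.14 W/m².
— Configuration B (ϕ=+14.7°):
Solar declination: sin δ = sin ε · sin L_s = sin 25.80° × sin 299.0° = -0.38066, so δ = -22.375°.
cos h₀ = −tan(+14.7°) tan(-22.375°) = 0.1080, h₀ = 1.4626 rad.
Bracket: h₀ sin ϕ sin δ + cos ϕ cos δ sin h₀ = 1.4626×0.25376×-0.38066 + 0.96727×0.92471×0.99415 = -0.141282 + 0.889212 = 0.747930.
Q̄ = (S_0/π) × [bracket] = (989/π) × 0.747930 = 235.45 W/m².
Ratio Q̄_A / Q̄_B = 329.14 / 235.45 = 1.398.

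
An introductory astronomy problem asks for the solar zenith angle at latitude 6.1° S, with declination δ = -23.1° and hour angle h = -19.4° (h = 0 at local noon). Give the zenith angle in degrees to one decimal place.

cos θ_z = sin ϕ sin δ + cos ϕ cos δ cos h = 0.041691 + 0.862684 = 0.904375.
θ_z = arccos(0.904375) = 25.3°.

θ_z = 25.3°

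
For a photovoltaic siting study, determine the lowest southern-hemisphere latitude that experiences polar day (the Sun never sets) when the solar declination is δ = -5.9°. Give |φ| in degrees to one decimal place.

Polar day requires cos H₀ = −tan φ tan δ ≤ −1, i.e. tan φ tan δ ≥ 1.
The boundary is |tan φ| · |tan δ| = 1, so |φ| = 90° − |δ| = 90° − 5.9° = 84.1° in the southern hemisphere.

|φ| = 84.1°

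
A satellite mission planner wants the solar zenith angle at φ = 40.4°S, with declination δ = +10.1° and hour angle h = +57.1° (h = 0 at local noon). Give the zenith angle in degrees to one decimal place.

θ_z = 72.9°

cos θ_z = sin φ sin δ + cos φ cos δ cos h = -0.113659 + 0.407238 = 0.293579.
θ_z = arccos(0.293579) = 72.9°.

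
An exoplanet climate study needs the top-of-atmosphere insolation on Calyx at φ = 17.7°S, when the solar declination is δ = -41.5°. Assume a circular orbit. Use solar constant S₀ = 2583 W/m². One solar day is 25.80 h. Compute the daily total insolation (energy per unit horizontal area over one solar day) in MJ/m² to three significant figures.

cos H₀ = −tan(-17.7°) tan(-41.500°) = -0.2824, H₀ = 1.8570 rad.
Bracket: H₀ sin φ sin δ + cos φ cos δ sin H₀ = 1.8570×-0.30403×-0.66262 + 0.95266×0.74896×0.95931 = 0.374104 + 0.684472 = 1.058576.
Q̄ = (S₀/π) × [bracket] = (2583/π) × 1.058576 = 870.36 W/m².
Daily total = Q̄ × 25.80 h × 3600 s/h = 870.36 × 25.80 × 3600 / 10⁶ = 80.84 MJ/m².

80.8 MJ/m²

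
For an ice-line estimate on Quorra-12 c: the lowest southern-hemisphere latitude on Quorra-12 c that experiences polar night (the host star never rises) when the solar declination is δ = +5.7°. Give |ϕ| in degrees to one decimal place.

Polar night requires cos h₀ = −tan ϕ tan δ ≥ 1, i.e. tan ϕ tan δ ≤ −1.
The boundary is |tan ϕ| · |tan δ| = 1, so |ϕ| = 90° − |δ| = 90° − 5.7° = 84.3° in the southern hemisphere.

|ϕ| = 84.3°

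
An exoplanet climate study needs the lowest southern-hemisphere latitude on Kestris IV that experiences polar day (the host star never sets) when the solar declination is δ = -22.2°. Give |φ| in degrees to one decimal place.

Polar day requires cos H₀ = −tan φ tan δ ≤ −1, i.e. tan φ tan δ ≥ 1.
The boundary is |tan φ| · |tan δ| = 1, so |φ| = 90° − |δ| = 90° − 22.2° = 67.8° in the southern hemisphere.

|φ| = 67.8°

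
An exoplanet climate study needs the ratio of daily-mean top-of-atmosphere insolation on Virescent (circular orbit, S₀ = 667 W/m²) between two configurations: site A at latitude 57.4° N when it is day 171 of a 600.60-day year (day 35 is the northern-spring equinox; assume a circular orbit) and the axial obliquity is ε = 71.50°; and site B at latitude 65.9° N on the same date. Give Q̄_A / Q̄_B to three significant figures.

— Configuration A (φ=+57.4°):
Solar longitude: λ_s = 360° × (171 − 35)/600.60 = 81.518°.
sin δ = sin 71.50° × sin 81.518° = 0.93795, so δ = +69.710°.
cos H₀ = −tan(+57.4°) tan(+69.710°) = -4.2295 ≤ −1 ⇒ polar day, H₀ = π.
Bracket: H₀ sin φ sin δ + cos φ cos δ sin H₀ = 3.1416×0.84245×0.93795 + 0.53877×0.34676×0.00000 = 2.482417 + 0.000000 = 2.482417.
Q̄ = (S₀/π) × [bracket] = (667/π) × 2.482417 = 527.05 W/m².
— Configuration B (φ=+65.9°):
cos H₀ = −tan(+65.9°) tan(+69.710°) = -6.0468 ≤ −1 ⇒ polar day, H₀ = π.
Bracket: H₀ sin φ sin δ + cos φ cos δ sin H₀ = 3.1416×0.91283×0.93795 + 0.40833×0.34676×0.00000 = 2.689803 + 0.000000 = 2.689803.
Q̄ = (S₀/π) × [bracket] = (667/π) × 2.689803 = 571.08 W/m².
Ratio Q̄_A / Q̄_B = 527.05 / 571.08 = 0.9229.

Q̄_A / Q̄_B ≈ 0.923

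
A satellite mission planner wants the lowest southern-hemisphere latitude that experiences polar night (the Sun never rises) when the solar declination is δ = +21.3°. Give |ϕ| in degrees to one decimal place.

|ϕ| = 68.7°

Polar night requires cos h₀ = −tan ϕ tan δ ≥ 1, i.e. tan ϕ tan δ ≤ −1.
The boundary is |tan ϕ| · |tan δ| = 1, so |ϕ| = 90° − |δ| = 90° − 21.3° = 68.7° in the southern hemisphere.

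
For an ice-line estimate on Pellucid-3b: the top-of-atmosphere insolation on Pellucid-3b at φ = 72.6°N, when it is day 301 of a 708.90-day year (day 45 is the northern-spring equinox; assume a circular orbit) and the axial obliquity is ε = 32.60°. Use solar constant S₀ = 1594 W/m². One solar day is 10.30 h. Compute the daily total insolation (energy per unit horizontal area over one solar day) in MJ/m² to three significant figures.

Solar longitude: λ_s = 360° × (301 − 45)/708.90 = 130.004°.
sin δ = sin 32.60° × sin 130.004° = 0.41270, so δ = +24.374°.
cos H₀ = −tan(+72.6°) tan(+24.374°) = -1.4458 ≤ −1 ⇒ polar day, H₀ = π.
Bracket: H₀ sin φ sin δ + cos φ cos δ sin H₀ = 3.1416×0.95424×0.41270 + 0.29904×0.91087×0.00000 = 1.237209 + 0.000000 = 1.237209.
Q̄ = (S₀/π) × [bracket] = (1594/π) × 1.237209 = 627.74 W/m².
Daily total = Q̄ × 10.30 h × 3600 s/h = 627.74 × 10.30 × 3600 / 10⁶ = 23.28 MJ/m².

23.3 MJ/m²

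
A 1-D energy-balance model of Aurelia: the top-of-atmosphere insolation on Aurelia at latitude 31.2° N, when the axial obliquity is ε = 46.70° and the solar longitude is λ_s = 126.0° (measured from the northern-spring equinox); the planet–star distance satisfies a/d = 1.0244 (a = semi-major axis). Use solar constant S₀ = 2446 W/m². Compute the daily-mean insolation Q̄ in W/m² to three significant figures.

Solar declination: sin δ = sin ε · sin λ_s = sin 46.70° × sin 126.0° = 0.58878, so δ = +36.071°.
cos H₀ = −tan(+31.2°) tan(+36.071°) = -0.4411, H₀ = 2.0277 rad.
Bracket: H₀ sin φ sin δ + cos φ cos δ sin H₀ = 2.0277×0.51803×0.58878 + 0.85536×0.80829×0.89743 = 0.618460 + 0.620464 = 1.238924.
Inverse-square distance factor (a/d)² = 1.0244² = 1.049395.
Q̄ = (S₀/π) × 1.049395 × [bracket] = (2446/π) × 1.049395 × 1.238924 = 1012 W/m².

Q̄ ≈ 1.01e+03 W/m²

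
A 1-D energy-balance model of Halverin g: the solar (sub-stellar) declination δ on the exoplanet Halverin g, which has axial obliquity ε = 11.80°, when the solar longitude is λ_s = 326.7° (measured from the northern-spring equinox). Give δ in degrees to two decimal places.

sin δ = sin ε · sin λ_s = sin 11.80° × sin 326.7° = -0.112273.
δ = arcsin(-0.112273) = -6.45°.

δ = -6.45°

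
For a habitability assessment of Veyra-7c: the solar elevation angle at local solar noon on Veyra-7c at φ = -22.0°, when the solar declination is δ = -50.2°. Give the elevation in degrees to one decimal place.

61.8°

At local noon the hour angle is zero, so the zenith angle equals |φ − δ| = |-22.0° − (-50.200°)| = 28.200°.
Elevation = 90° − 28.200° = 61.8°.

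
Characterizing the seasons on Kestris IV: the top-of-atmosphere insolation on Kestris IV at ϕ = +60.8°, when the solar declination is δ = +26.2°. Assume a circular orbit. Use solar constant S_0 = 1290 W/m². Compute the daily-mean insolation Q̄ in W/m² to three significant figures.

cos h₀ = −tan(+60.8°) tan(+26.200°) = -0.8804, h₀ = 2.6476 rad.
Bracket: h₀ sin ϕ sin δ + cos ϕ cos δ sin h₀ = 2.6476×0.87292×0.44151 + 0.48786×0.89726×0.47416 = 1.020393 + 0.207558 = 1.227951.
Q̄ = (S_0/π) × [bracket] = (1290/π) × 1.227951 = 504.2 W/m².

Q̄ ≈ 504 W/m²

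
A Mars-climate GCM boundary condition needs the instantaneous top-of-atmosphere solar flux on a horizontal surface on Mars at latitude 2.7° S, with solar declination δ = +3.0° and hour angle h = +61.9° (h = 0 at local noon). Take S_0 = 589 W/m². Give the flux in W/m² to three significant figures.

275 W/m²

cos θ_z = sin ϕ sin δ + cos ϕ cos δ cos h = -0.002465 + 0.469844 = 0.467379.
Flux = S_0 · cos θ_z = 589 × 0.467379 = 275.3 W/m².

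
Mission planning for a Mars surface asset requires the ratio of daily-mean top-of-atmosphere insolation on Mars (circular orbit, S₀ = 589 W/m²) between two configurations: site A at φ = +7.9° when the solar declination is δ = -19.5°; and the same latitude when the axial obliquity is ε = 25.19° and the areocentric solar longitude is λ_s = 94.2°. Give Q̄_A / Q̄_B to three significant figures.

— Configuration A (φ=+7.9°):
cos H₀ = −tan(+7.9°) tan(-19.500°) = 0.0491, H₀ = 1.5216 rad.
Bracket: H₀ sin φ sin δ + cos φ cos δ sin H₀ = 1.5216×0.13744×-0.33381 + 0.99051×0.94264×0.99879 = -0.069809 + 0.932565 = 0.862756.
Q̄ = (S₀/π) × [bracket] = (589/π) × 0.862756 = 161.75 W/m².
— Configuration B (φ=+7.9°):
sin δ = sin 25.19° × sin 94.2° = 0.42448, so δ = +25.118°.
cos H₀ = −tan(+7.9°) tan(+25.118°) = -0.0651, H₀ = 1.6359 rad.
Bracket: H₀ sin φ sin δ + cos φ cos δ sin H₀ = 1.6359×0.13744×0.42448 + 0.99051×0.90544×0.99788 = 0.095439 + 0.894946 = 0.990385.
Q̄ = (S₀/π) × [bracket] = (589/π) × 0.990385 = 185.68 W/m².
Ratio Q̄_A / Q̄_B = 161.75 / 185.68 = 0.8711.

Q̄_A / Q̄_B ≈ 0.871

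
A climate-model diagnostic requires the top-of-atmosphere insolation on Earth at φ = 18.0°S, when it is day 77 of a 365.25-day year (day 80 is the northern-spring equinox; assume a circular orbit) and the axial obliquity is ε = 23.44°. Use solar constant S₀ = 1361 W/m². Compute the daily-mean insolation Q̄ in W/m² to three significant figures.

Q̄ ≈ 416 W/m²

Solar longitude: λ_s = 360° × (77 − 80)/365.25 = -2.957°, i.e. -2.957° + 360° = 357.043°.
sin δ = sin 23.44° × sin 357.043° = -0.02052, so δ = -1.176°.
cos H₀ = −tan(-18.0°) tan(-1.176°) = -0.0067, H₀ = 1.5775 rad.
Bracket: H₀ sin φ sin δ + cos φ cos δ sin H₀ = 1.5775×-0.30902×-0.02052 + 0.95106×0.99979×0.99998 = 0.010003 + 0.950841 = 0.960844.
Q̄ = (S₀/π) × [bracket] = (1361/π) × 0.960844 = 416.3 W/m².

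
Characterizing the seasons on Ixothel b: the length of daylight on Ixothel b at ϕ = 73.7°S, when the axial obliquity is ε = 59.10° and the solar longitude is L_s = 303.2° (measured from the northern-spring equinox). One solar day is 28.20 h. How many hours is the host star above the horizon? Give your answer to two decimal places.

Solar declination: sin δ = sin ε · sin L_s = sin 59.10° × sin 303.2° = -0.71800, so δ = -45.889°.
Sunrise equation: cos h₀ = −tan ϕ · tan δ = -3.5276 ≤ −1, so the host star never sets (polar day) and h₀ = π.
Daylight = 2h₀/(2π) × 28.20 h = (3.1416/π) × 28.20 = 28.20 h.

28.20 h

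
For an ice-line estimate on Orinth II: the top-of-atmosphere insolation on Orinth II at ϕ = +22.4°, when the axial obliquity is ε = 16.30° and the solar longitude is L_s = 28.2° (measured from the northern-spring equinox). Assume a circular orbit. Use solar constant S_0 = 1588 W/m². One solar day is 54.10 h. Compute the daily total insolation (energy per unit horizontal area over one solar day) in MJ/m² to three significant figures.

98.2 MJ/m²

Solar declination: sin δ = sin ε · sin L_s = sin 16.30° × sin 28.2° = 0.13263, so δ = +7.622°.
cos h₀ = −tan(+22.4°) tan(+7.622°) = -0.0552, h₀ = 1.6260 rad.
Bracket: h₀ sin ϕ sin δ + cos ϕ cos δ sin h₀ = 1.6260×0.38107×0.13263 + 0.92455×0.99117×0.99848 = 0.082180 + 0.914993 = 0.997173.
Q̄ = (S_0/π) × [bracket] = (1588/π) × 0.997173 = 504.05 W/m².
Daily total = Q̄ × 54.10 h × 3600 s/h = 504.05 × 54.10 × 3600 / 10⁶ = 98.17 MJ/m².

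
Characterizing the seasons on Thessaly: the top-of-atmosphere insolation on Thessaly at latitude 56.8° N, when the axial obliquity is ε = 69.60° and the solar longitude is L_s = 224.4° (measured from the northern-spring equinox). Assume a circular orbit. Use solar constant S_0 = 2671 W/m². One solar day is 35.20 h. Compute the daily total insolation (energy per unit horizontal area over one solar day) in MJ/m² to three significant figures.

0.00 MJ/m²

Solar declination: sin δ = sin ε · sin L_s = sin 69.60° × sin 224.4° = -0.65578, so δ = -40.979°.
cos h₀ = −tan(+56.8°) tan(-40.979°) = 1.3274 ≥ 1 ⇒ polar night, h₀ = 0 and Q̄ = 0.
Daily total = Q̄ × 35.20 h × 3600 s/h = 0.00 MJ/m².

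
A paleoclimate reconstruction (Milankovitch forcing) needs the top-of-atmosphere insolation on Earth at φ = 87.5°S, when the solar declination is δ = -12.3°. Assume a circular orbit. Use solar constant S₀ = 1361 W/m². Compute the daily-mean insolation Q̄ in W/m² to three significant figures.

Q̄ ≈ 290 W/m²

cos H₀ = −tan(-87.5°) tan(-12.300°) = -4.9938 ≤ −1 ⇒ polar day, H₀ = π.
Bracket: H₀ sin φ sin δ + cos φ cos δ sin H₀ = 3.1416×-0.99905×-0.21303 + 0.04362×0.97705×0.00000 = 0.668619 + 0.000000 = 0.668619.
Q̄ = (S₀/π) × [bracket] = (1361/π) × 0.668619 = 289.7 W/m².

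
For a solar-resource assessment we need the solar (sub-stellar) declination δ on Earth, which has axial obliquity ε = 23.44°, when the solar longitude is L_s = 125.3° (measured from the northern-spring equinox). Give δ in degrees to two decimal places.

sin δ = sin ε · sin L_s = sin 23.44° × sin 125.3° = 0.324650.
δ = arcsin(0.324650) = +18.94°.

δ = +18.94°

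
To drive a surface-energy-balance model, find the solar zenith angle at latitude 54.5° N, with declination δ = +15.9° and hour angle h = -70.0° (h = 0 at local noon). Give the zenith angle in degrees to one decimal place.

θ_z = 65.5°

cos θ_z = sin φ sin δ + cos φ cos δ cos h = 0.223034 + 0.191013 = 0.414047.
θ_z = arccos(0.414047) = 65.5°.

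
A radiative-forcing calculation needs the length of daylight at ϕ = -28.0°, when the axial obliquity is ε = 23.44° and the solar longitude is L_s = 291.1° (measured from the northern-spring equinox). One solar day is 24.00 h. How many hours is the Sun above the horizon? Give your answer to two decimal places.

Solar declination: sin δ = sin ε · sin L_s = sin 23.44° × sin 291.1° = -0.37112, so δ = -21.785°.
cos h₀ = −tan ϕ · tan δ = −tan(-28.0°) × tan(-21.785°) = -0.2125, so h₀ = 1.7849 rad = 102.27°.
Daylight = 2h₀/(2π) × 24.00 h = (1.7849/π) × 24.00 = 13.64 h.

13.64 h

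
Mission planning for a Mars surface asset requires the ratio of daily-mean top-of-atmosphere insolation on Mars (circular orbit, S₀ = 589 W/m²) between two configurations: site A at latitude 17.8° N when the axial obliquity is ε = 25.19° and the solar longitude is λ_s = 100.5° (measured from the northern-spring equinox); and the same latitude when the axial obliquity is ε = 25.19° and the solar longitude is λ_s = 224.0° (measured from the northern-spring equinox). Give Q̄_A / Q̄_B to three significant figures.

Q̄_A / Q̄_B ≈ 1.39

— Configuration A (φ=+17.8°):
Solar declination: sin δ = sin ε · sin λ_s = sin 25.19° × sin 100.5° = 0.41849, so δ = +24.740°.
cos H₀ = −tan(+17.8°) tan(+24.740°) = -0.1479, H₀ = 1.7193 rad.
Bracket: H₀ sin φ sin δ + cos φ cos δ sin H₀ = 1.7193×0.30570×0.41849 + 0.95213×0.90822×0.98900 = 0.219954 + 0.855231 = 1.075185.
Q̄ = (S₀/π) × [bracket] = (589/π) × 1.075185 = 201.58 W/m².
— Configuration B (φ=+17.8°):
Solar declination: sin δ = sin ε · sin λ_s = sin 25.19° × sin 224.0° = -0.29566, so δ = -17.197°.
cos H₀ = −tan(+17.8°) tan(-17.197°) = 0.0994, H₀ = 1.4713 rad.
Bracket: H₀ sin φ sin δ + cos φ cos δ sin H₀ = 1.4713×0.30570×-0.29566 + 0.95213×0.95529×0.99505 = -0.132981 + 0.905058 = 0.772077.
Q̄ = (S₀/π) × [bracket] = (589/π) × 0.772077 = 144.75 W/m².
Ratio Q̄_A / Q̄_B = 201.58 / 144.75 = 1.393.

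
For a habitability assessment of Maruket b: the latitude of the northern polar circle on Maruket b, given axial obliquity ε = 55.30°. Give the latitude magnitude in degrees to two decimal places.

34.70°

The polar circle is the lowest latitude that experiences at least one full rotation of continuous daylight at the northern-summer solstice; it lies at |φ| = 90° − ε = 90° − 55.30° = 34.70°.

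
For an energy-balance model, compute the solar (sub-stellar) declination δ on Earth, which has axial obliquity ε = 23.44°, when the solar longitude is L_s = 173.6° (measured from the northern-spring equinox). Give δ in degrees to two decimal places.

sin δ = sin ε · sin L_s = sin 23.44° × sin 173.6° = 0.044341.
δ = arcsin(0.044341) = +2.54°.

δ = +2.54°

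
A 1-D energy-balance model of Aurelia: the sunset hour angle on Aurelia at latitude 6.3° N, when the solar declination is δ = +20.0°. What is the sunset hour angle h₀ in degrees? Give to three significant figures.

h₀ = 92.3°

cos h₀ = −tan ϕ · tan δ = −tan(+6.3°) × tan(+20.000°) = -0.0402, so h₀ = 1.6110 rad = 92.30°.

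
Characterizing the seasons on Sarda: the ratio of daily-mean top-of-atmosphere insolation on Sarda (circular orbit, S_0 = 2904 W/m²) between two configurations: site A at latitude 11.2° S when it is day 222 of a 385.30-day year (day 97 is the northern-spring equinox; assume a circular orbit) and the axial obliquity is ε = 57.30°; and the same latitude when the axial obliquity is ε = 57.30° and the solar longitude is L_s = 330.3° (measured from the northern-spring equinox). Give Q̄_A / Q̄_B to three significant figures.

— Configuration A (ϕ=-11.2°):
Solar longitude: L_s = 360° × (222 − 97)/385.30 = 116.792°.
sin δ = sin 57.30° × sin 116.792° = 0.75117, so δ = +48.692°.
cos h₀ = −tan(-11.2°) tan(+48.692°) = 0.2253, h₀ = 1.3435 rad.
Bracket: h₀ sin ϕ sin δ + cos ϕ cos δ sin h₀ = 1.3435×-0.19423×0.75117 + 0.98096×0.66011×0.97428 = -0.196016 + 0.630887 = 0.434871.
Q̄ = (S_0/π) × [bracket] = (2904/π) × 0.434871 = 401.98 W/m².
— Configuration B (ϕ=-11.2°):
Solar declination: sin δ = sin ε · sin L_s = sin 57.30° × sin 330.3° = -0.41693, so δ = -24.641°.
cos h₀ = −tan(-11.2°) tan(-24.641°) = -0.0908, h₀ = 1.6617 rad.
Bracket: h₀ sin ϕ sin δ + cos ϕ cos δ sin h₀ = 1.6617×-0.19423×-0.41693 + 0.98096×0.90894×0.99587 = 0.134565 + 0.887951 = 1.022516.
Q̄ = (S_0/π) × [bracket] = (2904/π) × 1.022516 = 945.19 W/m².
Ratio Q̄_A / Q̄_B = 401.98 / 945.19 = 0.4253.

Q̄_A / Q̄_B ≈ 0.425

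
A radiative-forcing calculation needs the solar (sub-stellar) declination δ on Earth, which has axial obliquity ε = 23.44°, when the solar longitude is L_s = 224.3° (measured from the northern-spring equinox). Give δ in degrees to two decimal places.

sin δ = sin ε · sin L_s = sin 23.44° × sin 224.3° = -0.277822.
δ = arcsin(-0.277822) = -16.13°.

δ = -16.13°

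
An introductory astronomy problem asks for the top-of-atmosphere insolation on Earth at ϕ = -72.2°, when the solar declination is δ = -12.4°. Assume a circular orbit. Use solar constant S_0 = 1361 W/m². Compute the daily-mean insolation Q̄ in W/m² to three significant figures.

cos h₀ = −tan(-72.2°) tan(-12.400°) = -0.6848, h₀ = 2.3251 rad.
Bracket: h₀ sin ϕ sin δ + cos ϕ cos δ sin h₀ = 2.3251×-0.95213×-0.21474 + 0.30570×0.97667×0.72873 = 0.475391 + 0.217575 = 0.692966.
Q̄ = (S_0/π) × [bracket] = (1361/π) × 0.692966 = 300.2 W/m².

Q̄ ≈ 300 W/m²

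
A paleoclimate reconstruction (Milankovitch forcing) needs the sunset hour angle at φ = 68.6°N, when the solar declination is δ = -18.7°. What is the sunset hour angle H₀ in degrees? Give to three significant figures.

cos H₀ = −tan φ · tan δ = −tan(+68.6°) × tan(-18.700°) = 0.8637, so H₀ = 0.5282 rad = 30.27°.

H₀ = 30.3°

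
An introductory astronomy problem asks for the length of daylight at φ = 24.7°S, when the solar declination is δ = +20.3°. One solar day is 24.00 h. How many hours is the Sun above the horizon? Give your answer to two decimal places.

cos H₀ = −tan φ · tan δ = −tan(-24.7°) × tan(+20.300°) = 0.1701, so H₀ = 1.3998 rad = 80.20°.
Daylight = 2H₀/(2π) × 24.00 h = (1.3998/π) × 24.00 = 10.69 h.

10.69 h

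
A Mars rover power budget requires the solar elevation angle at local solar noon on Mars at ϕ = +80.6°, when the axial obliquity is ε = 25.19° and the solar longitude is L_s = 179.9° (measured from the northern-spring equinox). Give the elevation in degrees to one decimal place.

Solar declination: sin δ = sin ε · sin L_s = sin 25.19° × sin 179.9° = 0.00074, so δ = +0.043°.
At local noon the hour angle is zero, so the zenith angle equals |ϕ − δ| = |+80.6° − (+0.043°)| = 80.557°.
Elevation = 90° − 80.557° = 9.4°.

9.4°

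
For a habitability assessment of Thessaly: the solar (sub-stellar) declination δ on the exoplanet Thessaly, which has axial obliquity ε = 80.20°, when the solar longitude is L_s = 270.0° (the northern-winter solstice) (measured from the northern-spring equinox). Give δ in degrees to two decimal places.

sin δ = sin ε · sin L_s = sin 80.20° × sin 270.0° = -0.985408.
δ = arcsin(-0.985408) = -80.20°.

δ = -80.20°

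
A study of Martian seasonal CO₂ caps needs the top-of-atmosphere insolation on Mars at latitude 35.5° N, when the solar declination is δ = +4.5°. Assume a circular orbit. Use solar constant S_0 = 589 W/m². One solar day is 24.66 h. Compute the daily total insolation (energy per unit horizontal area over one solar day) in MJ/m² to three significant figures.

cos h₀ = −tan(+35.5°) tan(+4.500°) = -0.0561, h₀ = 1.6270 rad.
Bracket: h₀ sin ϕ sin δ + cos ϕ cos δ sin h₀ = 1.6270×0.58070×0.07846 + 0.81412×0.99692×0.99842 = 0.074129 + 0.810330 = 0.884459.
Q̄ = (S_0/π) × [bracket] = (589/π) × 0.884459 = 165.82 W/m².
Daily total = Q̄ × 24.66 h × 3600 s/h = 165.82 × 24.66 × 3600 / 10⁶ = 14.72 MJ/m².

14.7 MJ/m²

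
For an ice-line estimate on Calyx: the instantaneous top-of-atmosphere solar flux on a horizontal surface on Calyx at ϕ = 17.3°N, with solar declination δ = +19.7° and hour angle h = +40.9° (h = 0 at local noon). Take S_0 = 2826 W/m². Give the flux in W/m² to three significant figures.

2.20e+03 W/m²

cos θ_z = sin ϕ sin δ + cos ϕ cos δ cos h = 0.100244 + 0.679421 = 0.779665.
Flux = S_0 · cos θ_z = 2826 × 0.779665 = 2203 W/m².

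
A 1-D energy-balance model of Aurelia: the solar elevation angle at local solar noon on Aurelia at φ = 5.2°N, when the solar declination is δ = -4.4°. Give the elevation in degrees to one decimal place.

At local noon the hour angle is zero, so the zenith angle equals |φ − δ| = |+5.2° − (-4.400°)| = 9.600°.
Elevation = 90° − 9.600° = 80.4°.

80.4°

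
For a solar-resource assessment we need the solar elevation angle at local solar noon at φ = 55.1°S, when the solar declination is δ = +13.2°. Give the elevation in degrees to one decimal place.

At local noon the hour angle is zero, so the zenith angle equals |φ − δ| = |-55.1° − (+13.200°)| = 68.300°.
Elevation = 90° − 68.300° = 21.7°.

21.7°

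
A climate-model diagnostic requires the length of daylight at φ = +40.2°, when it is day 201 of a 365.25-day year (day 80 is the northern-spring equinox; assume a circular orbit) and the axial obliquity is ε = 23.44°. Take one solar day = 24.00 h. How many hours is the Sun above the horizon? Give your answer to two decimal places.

Solar longitude: λ_s = 360° × (201 − 80)/365.25 = 119.261°.
sin δ = sin 23.44° × sin 119.261° = 0.34703, so δ = +20.306°.
cos H₀ = −tan φ · tan δ = −tan(+40.2°) × tan(+20.306°) = -0.3127, so H₀ = 1.8888 rad = 108.22°.
Daylight = 2H₀/(2π) × 24.00 h = (1.8888/π) × 24.00 = 14.43 h.

14.43 h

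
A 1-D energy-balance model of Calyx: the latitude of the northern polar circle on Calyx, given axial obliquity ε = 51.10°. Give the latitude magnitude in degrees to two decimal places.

The polar circle is the lowest latitude that experiences at least one full rotation of continuous daylight at the northern-summer solstice; it lies at |φ| = 90° − ε = 90° − 51.10° = 38.90°.

38.90°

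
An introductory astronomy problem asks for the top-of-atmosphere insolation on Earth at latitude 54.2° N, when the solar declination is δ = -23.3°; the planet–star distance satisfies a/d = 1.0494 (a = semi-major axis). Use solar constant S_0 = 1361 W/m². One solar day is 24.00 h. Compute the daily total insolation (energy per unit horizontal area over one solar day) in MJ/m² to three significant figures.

5.45 MJ/m²

cos h₀ = −tan(+54.2°) tan(-23.300°) = 0.5971, h₀ = 0.9309 rad.
Bracket: h₀ sin ϕ sin δ + cos ϕ cos δ sin h₀ = 0.9309×0.81106×-0.39555 + 0.58496×0.91845×0.80214 = -0.298646 + 0.430955 = 0.132309.
Inverse-square distance factor (a/d)² = 1.0494² = 1.101240.
Q̄ = (S_0/π) × 1.101240 × [bracket] = (1361/π) × 1.101240 × 0.132309 = 63.122 W/m².
Daily total = Q̄ × 24.00 h × 3600 s/h = 63.122 × 24.00 × 3600 / 10⁶ = 5.454 MJ/m².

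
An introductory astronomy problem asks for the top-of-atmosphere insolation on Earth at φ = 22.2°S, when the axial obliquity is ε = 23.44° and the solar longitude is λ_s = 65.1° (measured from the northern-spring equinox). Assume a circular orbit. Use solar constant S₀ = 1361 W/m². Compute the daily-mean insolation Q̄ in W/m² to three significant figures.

Q̄ ≈ 286 W/m²

Solar declination: sin δ = sin ε · sin λ_s = sin 23.44° × sin 65.1° = 0.36081, so δ = +21.150°.
cos H₀ = −tan(-22.2°) tan(+21.150°) = 0.1579, H₀ = 1.4123 rad.
Bracket: H₀ sin φ sin δ + cos φ cos δ sin H₀ = 1.4123×-0.37784×0.36081 + 0.92587×0.93264×0.98746 = -0.192537 + 0.852675 = 0.660138.
Q̄ = (S₀/π) × [bracket] = (1361/π) × 0.660138 = 286.0 W/m².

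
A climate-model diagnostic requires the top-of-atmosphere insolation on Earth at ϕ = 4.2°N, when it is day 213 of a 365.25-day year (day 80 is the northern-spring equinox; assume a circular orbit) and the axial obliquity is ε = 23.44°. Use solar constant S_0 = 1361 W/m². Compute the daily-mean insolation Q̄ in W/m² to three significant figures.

Solar longitude: L_s = 360° × (213 − 80)/365.25 = 131.088°.
sin δ = sin 23.44° × sin 131.088° = 0.29981, so δ = +17.446°.
cos h₀ = −tan(+4.2°) tan(+17.446°) = -0.0231, h₀ = 1.5939 rad.
Bracket: h₀ sin ϕ sin δ + cos ϕ cos δ sin h₀ = 1.5939×0.07324×0.29981 + 0.99731×0.95400×0.99973 = 0.034999 + 0.951177 = 0.986176.
Q̄ = (S_0/π) × [bracket] = (1361/π) × 0.986176 = 427.2 W/m².

Q̄ ≈ 427 W/m²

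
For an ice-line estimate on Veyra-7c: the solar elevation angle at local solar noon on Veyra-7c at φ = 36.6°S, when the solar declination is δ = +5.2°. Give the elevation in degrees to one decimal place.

48.2°

At local noon the hour angle is zero, so the zenith angle equals |φ − δ| = |-36.6° − (+5.200°)| = 41.800°.
Elevation = 90° − 41.800° = 48.2°.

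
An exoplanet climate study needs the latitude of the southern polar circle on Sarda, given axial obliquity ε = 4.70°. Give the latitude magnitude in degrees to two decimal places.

85.30°

The polar circle is the lowest latitude that experiences at least one full rotation of continuous darkness at the northern-summer solstice; it lies at |φ| = 90° − ε = 90° − 4.70° = 85.30°.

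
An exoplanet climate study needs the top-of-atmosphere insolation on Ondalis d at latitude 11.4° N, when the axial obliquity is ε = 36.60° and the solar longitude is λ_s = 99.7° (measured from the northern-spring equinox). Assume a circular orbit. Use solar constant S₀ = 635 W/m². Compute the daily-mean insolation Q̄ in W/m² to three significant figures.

Q̄ ≈ 199 W/m²

Solar declination: sin δ = sin ε · sin λ_s = sin 36.60° × sin 99.7° = 0.58770, so δ = +35.994°.
cos H₀ = −tan(+11.4°) tan(+35.994°) = -0.1465, H₀ = 1.7178 rad.
Bracket: H₀ sin φ sin δ + cos φ cos δ sin H₀ = 1.7178×0.19766×0.58770 + 0.98027×0.80908×0.98922 = 0.199548 + 0.784567 = 0.984115.
Q̄ = (S₀/π) × [bracket] = (635/π) × 0.984115 = 198.9 W/m².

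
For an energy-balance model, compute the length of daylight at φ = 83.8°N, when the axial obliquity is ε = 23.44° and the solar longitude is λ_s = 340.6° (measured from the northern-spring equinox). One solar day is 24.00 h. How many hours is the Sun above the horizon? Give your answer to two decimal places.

Solar declination: sin δ = sin ε · sin λ_s = sin 23.44° × sin 340.6° = -0.13213, so δ = -7.593°.
cos H₀ = −tan φ · tan δ = 1.2270 ≥ 1, so the Sun never rises (polar night) and H₀ = 0.
Daylight = 2H₀/(2π) × 24.00 h = (0.0000/π) × 24.00 = 0.00 h.

0.00 h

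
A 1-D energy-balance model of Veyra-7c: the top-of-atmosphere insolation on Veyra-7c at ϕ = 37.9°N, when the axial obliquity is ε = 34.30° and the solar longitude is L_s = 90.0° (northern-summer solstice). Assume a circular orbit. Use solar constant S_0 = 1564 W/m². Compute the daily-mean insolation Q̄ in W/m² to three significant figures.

Solar declination: sin δ = sin ε · sin L_s = sin 34.30° × sin 90.0° = 0.56353, so δ = +34.300°.
cos h₀ = −tan(+37.9°) tan(+34.300°) = -0.5310, h₀ = 2.1306 rad.
Bracket: h₀ sin ϕ sin δ + cos ϕ cos δ sin h₀ = 2.1306×0.61429×0.56353 + 0.78908×0.82610×0.84735 = 0.737552 + 0.552353 = 1.289905.
Q̄ = (S_0/π) × [bracket] = (1564/π) × 1.289905 = 642.2 W/m².

Q̄ ≈ 642 W/m²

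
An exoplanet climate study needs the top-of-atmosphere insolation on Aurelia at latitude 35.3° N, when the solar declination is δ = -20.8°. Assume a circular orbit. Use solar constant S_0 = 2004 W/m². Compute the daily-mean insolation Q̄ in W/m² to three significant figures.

Q̄ ≈ 299 W/m²

cos h₀ = −tan(+35.3°) tan(-20.800°) = 0.2690, h₀ = 1.2985 rad.
Bracket: h₀ sin ϕ sin δ + cos ϕ cos δ sin h₀ = 1.2985×0.57786×-0.35511 + 0.81614×0.93483×0.96315 = -0.266457 + 0.734837 = 0.468380.
Q̄ = (S_0/π) × [bracket] = (2004/π) × 0.468380 = 298.8 W/m².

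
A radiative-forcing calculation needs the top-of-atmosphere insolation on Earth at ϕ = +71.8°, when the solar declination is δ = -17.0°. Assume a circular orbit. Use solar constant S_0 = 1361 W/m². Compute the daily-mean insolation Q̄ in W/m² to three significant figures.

cos h₀ = −tan(+71.8°) tan(-17.000°) = 0.9299, h₀ = 0.3767 rad.
Bracket: h₀ sin ϕ sin δ + cos ϕ cos δ sin h₀ = 0.3767×0.94997×-0.29237 + 0.31233×0.95630×0.36785 = -0.104626 + 0.109870 = 0.005244.
Q̄ = (S_0/π) × [bracket] = (1361/π) × 0.005244 = 2.272 W/m².

Q̄ ≈ 2.27 W/m²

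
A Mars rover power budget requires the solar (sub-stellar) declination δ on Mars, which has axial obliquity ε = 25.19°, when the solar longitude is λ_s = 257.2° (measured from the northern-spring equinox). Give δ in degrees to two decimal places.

sin δ = sin ε · sin λ_s = sin 25.19° × sin 257.2° = -0.415044.
δ = arcsin(-0.415044) = -24.52°.

δ = -24.52°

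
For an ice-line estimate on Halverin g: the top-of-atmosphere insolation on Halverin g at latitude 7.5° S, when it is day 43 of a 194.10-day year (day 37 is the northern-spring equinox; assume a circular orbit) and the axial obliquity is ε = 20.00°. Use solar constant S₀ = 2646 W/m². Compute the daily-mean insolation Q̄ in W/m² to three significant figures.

Solar longitude: λ_s = 360° × (43 − 37)/194.10 = 11.128°.
sin δ = sin 20.00° × sin 11.128° = 0.06601, so δ = +3.785°.
cos H₀ = −tan(-7.5°) tan(+3.785°) = 0.0087, H₀ = 1.5621 rad.
Bracket: H₀ sin φ sin δ + cos φ cos δ sin H₀ = 1.5621×-0.13053×0.06601 + 0.99144×0.99782×0.99996 = -0.013459 + 0.989239 = 0.975780.
Q̄ = (S₀/π) × [bracket] = (2646/π) × 0.975780 = 821.8 W/m².

Q̄ ≈ 822 W/m²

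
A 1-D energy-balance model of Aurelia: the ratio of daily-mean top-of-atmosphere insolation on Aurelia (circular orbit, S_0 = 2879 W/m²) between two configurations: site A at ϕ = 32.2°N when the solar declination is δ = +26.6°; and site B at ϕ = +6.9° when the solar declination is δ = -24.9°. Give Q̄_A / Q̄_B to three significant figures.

Q̄_A / Q̄_B ≈ 1.42

— Configuration A (ϕ=+32.2°):
cos h₀ = −tan(+32.2°) tan(+26.600°) = -0.3153, h₀ = 1.8916 rad.
Bracket: h₀ sin ϕ sin δ + cos ϕ cos δ sin h₀ = 1.8916×0.53288×0.44776 + 0.84619×0.89415×0.94898 = 0.451340 + 0.718018 = 1.169358.
Q̄ = (S_0/π) × [bracket] = (2879/π) × 1.169358 = 1071.6 W/m².
— Configuration B (ϕ=+6.9°):
cos h₀ = −tan(+6.9°) tan(-24.900°) = 0.0562, h₀ = 1.5146 rad.
Bracket: h₀ sin ϕ sin δ + cos ϕ cos δ sin h₀ = 1.5146×0.12014×-0.42104 + 0.99276×0.90704×0.99842 = -0.076614 + 0.899050 = 0.822436.
Q̄ = (S_0/π) × [bracket] = (2879/π) × 0.822436 = 753.69 W/m².
Ratio Q̄_A / Q̄_B = 1071.6 / 753.69 = 1.422.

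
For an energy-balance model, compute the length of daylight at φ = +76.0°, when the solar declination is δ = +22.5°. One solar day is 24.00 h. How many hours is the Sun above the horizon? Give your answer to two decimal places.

24.00 h

Sunrise equation: cos H₀ = −tan φ · tan δ = -1.6613 ≤ −1, so the Sun never sets (polar day) and H₀ = π.
Daylight = 2H₀/(2π) × 24.00 h = (3.1416/π) × 24.00 = 24.00 h.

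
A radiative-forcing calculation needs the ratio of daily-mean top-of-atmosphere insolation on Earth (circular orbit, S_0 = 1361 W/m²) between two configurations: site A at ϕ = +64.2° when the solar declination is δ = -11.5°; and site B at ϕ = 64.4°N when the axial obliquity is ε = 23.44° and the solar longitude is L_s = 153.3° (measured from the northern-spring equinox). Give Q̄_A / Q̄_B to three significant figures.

Q̄_A / Q̄_B ≈ 0.258

— Configuration A (ϕ=+64.2°):
cos h₀ = −tan(+64.2°) tan(-11.500°) = 0.4209, h₀ = 1.1364 rad.
Bracket: h₀ sin ϕ sin δ + cos ϕ cos δ sin h₀ = 1.1364×0.90032×-0.19937 + 0.43523×0.97992×0.90713 = -0.203980 + 0.386882 = 0.182902.
Q̄ = (S_0/π) × [bracket] = (1361/π) × 0.182902 = 79.237 W/m².
— Configuration B (ϕ=+64.4°):
Solar declination: sin δ = sin ε · sin L_s = sin 23.44° × sin 153.3° = 0.17873, so δ = +10.296°.
cos h₀ = −tan(+64.4°) tan(+10.296°) = -0.3792, h₀ = 1.9597 rad.
Bracket: h₀ sin ϕ sin δ + cos ϕ cos δ sin h₀ = 1.9597×0.90183×0.17873 + 0.43209×0.98390×0.92533 = 0.315872 + 0.393389 = 0.709261.
Q̄ = (S_0/π) × [bracket] = (1361/π) × 0.709261 = 307.27 W/m².
Ratio Q̄_A / Q̄_B = 79.237 / 307.27 = 0.2579.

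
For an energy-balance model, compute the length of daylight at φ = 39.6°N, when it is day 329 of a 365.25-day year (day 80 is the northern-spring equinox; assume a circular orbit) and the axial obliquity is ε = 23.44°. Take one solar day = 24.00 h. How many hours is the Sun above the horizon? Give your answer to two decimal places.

Solar longitude: λ_s = 360° × (329 − 80)/365.25 = 245.421°.
sin δ = sin 23.44° × sin 245.421° = -0.36174, so δ = -21.207°.
cos H₀ = −tan φ · tan δ = −tan(+39.6°) × tan(-21.207°) = 0.3210, so H₀ = 1.2440 rad = 71.28°.
Daylight = 2H₀/(2π) × 24.00 h = (1.2440/π) × 24.00 = 9.50 h.

9.50 h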